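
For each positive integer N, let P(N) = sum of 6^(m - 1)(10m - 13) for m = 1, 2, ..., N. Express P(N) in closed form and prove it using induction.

P(N) = 6^N(2N - 3) + 3

We claim P(N) = 6^N(2N - 3) + 3 for all N ≥ 1.
For the base case N = 1: P(1) = -3, and the closed form gives -3. They agree.
Suppose the result is true for N = m, so P(m) = 6^m(2m - 3) + 3.
Then P(m+1) = P(m) + (6^m(10m - 3)) = (6^m(2m - 3) + 3) + (6^m(10m - 3)).
Simplifying, P(m+1) = 12·6^m·m - 6·6^m + 3 = 6^(m+1)(2(m+1) - 3) + 3,
which is the closed form with N = m+1.
This completes the induction.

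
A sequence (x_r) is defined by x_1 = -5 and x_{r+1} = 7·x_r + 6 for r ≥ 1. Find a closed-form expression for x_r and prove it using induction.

x_r = -4·7^(r - 1) - 1

Computing the first terms: x_1 = -5, x_2 = -29, x_3 = -197. This suggests x_r = -4·7^(r - 1) - 1.
Base step (r = 1): the formula gives -5 = -5 = x_1.
For the inductive step, assume it holds for an arbitrary k ≥ 1, so x_k = -4·7^(k - 1) - 1.
Then x_{k+1} = 7·x_k + 6 = 7·(-4·7^(k - 1) - 1) + 6 = -4·7^k - 1 = -4·7^((k+1) - 1) - 1,
which is the claimed formula at r = k+1.
By the principle of mathematical induction, the result holds for all r ≥ 1.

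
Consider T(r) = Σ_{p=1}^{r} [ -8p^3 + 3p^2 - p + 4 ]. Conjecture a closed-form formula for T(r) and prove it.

T(r) = -r(2r^3 + 3r^2 + r - 4)

We claim T(r) = -r(2r^3 + 3r^2 + r - 4) for all r ≥ 1.
Base step (r = 1): T(1) = -2, and the closed form gives -2. They agree.
Inductive step: suppose the statement holds for some p ≥ 1, so T(p) = p(-2p^3 - 3p^2 - p + 4).
Then T(p+1) = T(p) + (-p - 8(p + 1)^3 + 3(p + 1)^2 + 3) = (p(-2p^3 - 3p^2 - p + 4)) + (-p - 8(p + 1)^3 + 3(p + 1)^2 + 3).
Simplifying, T(p+1) = -(p + 1)(2p^3 + 9p^2 + 13p + 2) = -(p+1)(2(p+1)^3 + 3(p+1)^2 + (p+1) - 4),
which is the closed form with r = p+1.
By the principle of mathematical induction, the result holds for all r ≥ 1.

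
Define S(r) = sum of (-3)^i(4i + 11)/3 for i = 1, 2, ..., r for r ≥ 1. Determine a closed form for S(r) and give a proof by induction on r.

We claim S(r) = (-3)^r(r + 3) - 3 for all r ≥ 1.
For the base case r = 1: S(1) = -15, and the closed form gives -15. They agree.
Inductive step: suppose the statement holds for some i ≥ 1, so S(i) = (-3)^i(i + 3) - 3.
Then S(i+1) = S(i) + ((-3)^i(-4i - 15)) = ((-3)^i(i + 3) - 3) + ((-3)^i(-4i - 15)).
Simplifying, S(i+1) = -3(-3)^i·i - 12(-3)^i - 3 = (-3)^(i+1)((i+1) + 3) - 3,
which is the closed form with r = i+1.
Hence, by induction on r, the claim holds for every r ≥ 1.

S(r) = (-3)^r(r + 3) - 3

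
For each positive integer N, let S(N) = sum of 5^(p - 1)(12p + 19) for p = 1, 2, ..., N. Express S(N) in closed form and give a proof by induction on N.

S(N) = 5^N(3N + 4) - 4

We claim S(N) = 5^N(3N + 4) - 4 for all N ≥ 1.
Base step (N = 1): S(1) = 31, and the closed form gives 31. They agree.
Inductive step: assume the claim holds for N = p, so S(p) = 5^p(3p + 4) - 4.
Then S(p+1) = S(p) + (5^p(12p + 31)) = (5^p(3p + 4) - 4) + (5^p(12p + 31)).
Simplifying, S(p+1) = 15·5^p·p + 35·5^p - 4 = 5^(p+1)(3(p+1) + 4) - 4,
which is the closed form with N = p+1.
By the principle of mathematical induction, the result holds for all N ≥ 1.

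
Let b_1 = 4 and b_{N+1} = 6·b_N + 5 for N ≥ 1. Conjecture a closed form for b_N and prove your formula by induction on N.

b_N = 5·6^(N - 1) - 1

Computing the first terms: b_1 = 4, b_2 = 29, b_3 = 179. This suggests b_N = 5·6^(N - 1) - 1.
When N = 1: the formula gives 4 = 4 = b_1.
Suppose the result is true for N = i, so b_i = 5·6^(i - 1) - 1.
Then b_{i+1} = 6·b_i + 5 = 6·(5·6^(i - 1) - 1) + 5 = 5·6^i - 1 = 5·6^((i+1) - 1) - 1,
which is the claimed formula at N = i+1.
By induction, the statement is established for all N ≥ 1.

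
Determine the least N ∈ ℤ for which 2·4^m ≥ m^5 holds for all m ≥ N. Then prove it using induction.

At m = 5: 2048 < 3125, so the inequality fails and N ≥ 6. We prove 2·4^m ≥ m^5 for all m ≥ 6.
Base step (m = 6): 2·4^m = 8192 and m^5 = 7776, so 8192 ≥ 7776.
For the inductive step, assume it holds for an arbitrary p ≥ 6, so 2·4^p ≥ p^5.
Then 2·4^(p + 1) = 4·(2·4^p) ≥ 4·(p^5).
Also, for p ≥ 6 we have 4·(p^5) ≥ (p+1)^5, since 4 ≥ (1 + 1/p)^5 for all p ≥ 6.
Combining, 2·4^(p + 1) ≥ (p+1)^5.
This completes the induction.
Hence the smallest such N is 6.

N = 6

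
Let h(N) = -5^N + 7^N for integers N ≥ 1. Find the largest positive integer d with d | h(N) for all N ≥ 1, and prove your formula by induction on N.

d = 2

Computing the first values: h(1) = 2 and h(2) = 24; gcd(2, 24) = 2, so d ≤ 2.
We prove 2 | -5^N + 7^N for all N ≥ 1 by induction on N.
For the base case N = 1: h(1) = 2 = 2·(1), so 2 | h(1).
Suppose the result is true for N = k, i.e. 2 | h(k). Then
7^{k+1} − 5^{k+1} = 7·7^k − 5·5^k = 7·(7^k − 5^k) + (2)·5^k. The first term is divisible by 2 by the inductive hypothesis, and the second term (2)·5^k is divisible by 2 since 2 | 2. Hence 2 | h(k+1).
By induction, the statement is established for all N ≥ 1.
Therefore the largest such d is 2.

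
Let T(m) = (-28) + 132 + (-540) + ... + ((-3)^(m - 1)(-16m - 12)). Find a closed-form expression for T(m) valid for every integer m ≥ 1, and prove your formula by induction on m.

T(m) = 4(-3)^m(m + 1) - 4

We claim T(m) = 4(-3)^m(m + 1) - 4 for all m ≥ 1.
For the base case m = 1: T(1) = -28, and the closed form gives -28. They agree.
Suppose the result is true for m = j, so T(j) = 4(-3)^j(j + 1) - 4.
Then T(j+1) = T(j) + ((-3)^j(-16j - 28)) = (4(-3)^j(j + 1) - 4) + ((-3)^j(-16j - 28)).
Simplifying, T(j+1) = -12(-3)^j·j - 24(-3)^j - 4 = 4(-3)^(j+1)((j+1) + 1) - 4,
which is the closed form with m = j+1.
Hence, by induction on m, the claim holds for every m ≥ 1.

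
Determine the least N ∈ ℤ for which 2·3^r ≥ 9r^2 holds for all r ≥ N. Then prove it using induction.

At r = 3: 54 < 81, so the inequality fails and N ≥ 4. We prove 2·3^r ≥ 9r^2 for all r ≥ 4.
Base step (r = 4): 2·3^r = 162 and 9r^2 = 144, so 162 ≥ 144.
Inductive step: suppose the statement holds for some j ≥ 4, so 2·3^j ≥ 9j^2.
Then 2·3^(j + 1) = 3·(2·3^j) ≥ 3·(9j^2).
Also, for j ≥ 4 we have 3·(9j^2) ≥ 9(j+1)^2, since 3 ≥ (1 + 1/j)^2 for all j ≥ 4.
Combining, 2·3^(j + 1) ≥ 9(j+1)^2.
Hence, by induction on r, the claim holds for every r ≥ 4.
Hence the smallest such N is 4.

N = 4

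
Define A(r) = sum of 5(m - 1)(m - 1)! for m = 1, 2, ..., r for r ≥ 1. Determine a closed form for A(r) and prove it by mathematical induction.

A(r) = 5r! - 5

We claim A(r) = 5r! - 5 for all r ≥ 1.
Base step (r = 1): A(1) = 0, and the closed form gives 0. They agree.
Suppose the result is true for r = m, so A(m) = 5m! - 5.
Then A(m+1) = A(m) + (5m·m!) = (5m! - 5) + (5m·m!).
Simplifying, A(m+1) = 5(m+1)! - 5,
which is the closed form with r = m+1.
By induction, the statement is established for all r ≥ 1.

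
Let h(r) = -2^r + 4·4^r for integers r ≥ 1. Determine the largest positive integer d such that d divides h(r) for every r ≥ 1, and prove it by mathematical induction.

Computing the first values: h(1) = 14 and h(2) = 60; gcd(14, 60) = 2, so d ≤ 2.
We prove 2 | -2^r + 4·4^r for all r ≥ 1 by induction on r.
Base case (r = 1): h(1) = 14 = 2·(7), so 2 | h(1).
Inductive step: suppose the statement holds for some m ≥ 1, i.e. 2 | h(m). Then
h(m+1) − 4·h(m) = (-2^(m+1) + 4·4^(m+1)) − 4·(-2^m + 4·4^m) = (-1)·2^m·(2 − 4) = (2)·2^m. Since 2 | h(m) by the inductive hypothesis, 2 | 4·h(m); and 2 | 2 since 2 = 2·1. Therefore 2 | h(m+1).
Hence, by induction on r, the claim holds for every r ≥ 1.
Therefore the largest such d is 2.

d = 2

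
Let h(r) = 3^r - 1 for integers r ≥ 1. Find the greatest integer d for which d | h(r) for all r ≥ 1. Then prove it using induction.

Computing the first values: h(1) = 2 and h(2) = 8; gcd(2, 8) = 2, so d ≤ 2.
We prove 2 | 3^r - 1 for all r ≥ 1 by induction on r.
Base case (r = 1): h(1) = 2 = 2·(1), so 2 | h(1).
Suppose the result is true for r = i, i.e. 2 | h(i). Then
3^{i+1} − 1^{i+1} = 3·3^i − 1·1^i = 3·(3^i − 1^i) + (2)·1^i. The first term is divisible by 2 by the inductive hypothesis, and the second term (2)·1^i is divisible by 2 since 2 | 2. Hence 2 | h(i+1).
This completes the induction.
Therefore the largest such d is 2.

d = 2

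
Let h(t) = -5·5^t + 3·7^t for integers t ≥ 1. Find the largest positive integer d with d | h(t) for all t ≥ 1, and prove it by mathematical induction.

d = 2

Computing the first values: h(1) = -4 and h(2) = 22; gcd(-4, 22) = 2, so d ≤ 2.
We prove 2 | -5·5^t + 3·7^t for all t ≥ 1 by induction on t.
Base case (t = 1): h(1) = -4 = 2·(-2), so 2 | h(1).
Inductive step: assume the claim holds for t = p, i.e. 2 | h(p). Then
h(p+1) − 7·h(p) = (-5·5^(p+1) + 3·7^(p+1)) − 7·(-5·5^p + 3·7^p) = (-5)·5^p·(5 − 7) = (10)·5^p. Since 2 | h(p) by the inductive hypothesis, 2 | 7·h(p); and 2 | 10 since 10 = 2·5. Therefore 2 | h(p+1).
This completes the induction.
Therefore the largest such d is 2.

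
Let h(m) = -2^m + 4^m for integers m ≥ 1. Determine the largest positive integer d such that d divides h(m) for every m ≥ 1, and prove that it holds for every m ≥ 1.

d = 2

Computing the first values: h(1) = 2 and h(2) = 12; gcd(2, 12) = 2, so d ≤ 2.
We prove 2 | -2^m + 4^m for all m ≥ 1 by induction on m.
For the base case m = 1: h(1) = 2 = 2·(1), so 2 | h(1).
Inductive step: suppose the statement holds for some i ≥ 1, i.e. 2 | h(i). Then
4^{i+1} − 2^{i+1} = 4·4^i − 2·2^i = 4·(4^i − 2^i) + (2)·2^i. The first term is divisible by 2 by the inductive hypothesis, and the second term (2)·2^i is divisible by 2 since 2 | 2. Hence 2 | h(i+1).
This completes the induction.
Therefore the largest such d is 2.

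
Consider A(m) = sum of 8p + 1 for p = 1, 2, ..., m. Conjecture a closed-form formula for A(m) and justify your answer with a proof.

A(m) = m(4m + 5)

We claim A(m) = m(4m + 5) for all m ≥ 1.
Base case (m = 1): A(1) = 9, and the closed form gives 9. They agree.
For the inductive step, assume it holds for an arbitrary p ≥ 1, so A(p) = p(4p + 5).
Then A(p+1) = A(p) + (8p + 9) = (p(4p + 5)) + (8p + 9).
Simplifying, A(p+1) = (p + 1)(4p + 9) = (p+1)(4(p+1) + 5),
which is the closed form with m = p+1.
Hence, by induction on m, the claim holds for every m ≥ 1.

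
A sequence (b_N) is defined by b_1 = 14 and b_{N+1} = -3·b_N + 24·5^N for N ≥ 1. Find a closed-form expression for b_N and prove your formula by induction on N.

b_N = -(-3)^(N - 1) + 3·5^N

Computing the first terms: b_1 = 14, b_2 = 78, b_3 = 366. This suggests b_N = -(-3)^(N - 1) + 3·5^N.
For the base case N = 1: the formula gives 14 = 14 = b_1.
Inductive step: suppose the statement holds for some m ≥ 1, so b_m = -(-3)^(m - 1) + 3·5^m.
Then b_{m+1} = -3·b_m + 24·5^m = -3·(-(-3)^(m - 1) + 3·5^m) + 24·5^m = -(-3)^m + 3·5^(m + 1) = -(-3)^((m+1) - 1) + 3·5^(m+1),
which is the claimed formula at N = m+1.
This completes the induction.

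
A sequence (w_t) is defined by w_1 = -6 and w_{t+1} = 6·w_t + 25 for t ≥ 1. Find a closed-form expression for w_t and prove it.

w_t = -6^(t - 1) - 5

Computing the first terms: w_1 = -6, w_2 = -11, w_3 = -41. This suggests w_t = -6^(t - 1) - 5.
Base step (t = 1): the formula gives -6 = -6 = w_1.
Suppose the result is true for t = k, so w_k = -6^(k - 1) - 5.
Then w_{k+1} = 6·w_k + 25 = 6·(-6^(k - 1) - 5) + 25 = -6^k - 5 = -6^((k+1) - 1) - 5,
which is the claimed formula at t = k+1.
By the principle of mathematical induction, the result holds for all t ≥ 1.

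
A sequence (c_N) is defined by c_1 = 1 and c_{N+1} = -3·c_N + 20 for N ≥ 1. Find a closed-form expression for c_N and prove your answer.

c_N = -4(-3)^(N - 1) + 5

Computing the first terms: c_1 = 1, c_2 = 17, c_3 = -31. This suggests c_N = -4(-3)^(N - 1) + 5.
Base step (N = 1): the formula gives 1 = 1 = c_1.
Inductive step: assume the claim holds for N = m, so c_m = -4(-3)^(m - 1) + 5.
Then c_{m+1} = -3·c_m + 20 = -3·(-4(-3)^(m - 1) + 5) + 20 = -4(-3)^m + 5 = -4(-3)^((m+1) - 1) + 5,
which is the claimed formula at N = m+1.
Hence, by induction on N, the claim holds for every N ≥ 1.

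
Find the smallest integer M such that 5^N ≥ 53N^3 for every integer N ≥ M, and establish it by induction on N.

M = 6

At N = 5: 3125 < 6625, so the inequality fails and M ≥ 6. We prove 5^N ≥ 53N^3 for all N ≥ 6.
When N = 6: 5^N = 15625 and 53N^3 = 11448, so 15625 ≥ 11448.
Inductive step: assume the claim holds for N = r, so 5^r ≥ 53r^3.
Then 5^(r + 1) = 5·(5^r) ≥ 5·(53r^3).
Also, for r ≥ 6 we have 5·(53r^3) ≥ 53(r+1)^3, since 5 ≥ (1 + 1/r)^3 for all r ≥ 6.
Combining, 5^(r + 1) ≥ 53(r+1)^3.
By induction, the statement is established for all N ≥ 6.
Hence the smallest such M is 6.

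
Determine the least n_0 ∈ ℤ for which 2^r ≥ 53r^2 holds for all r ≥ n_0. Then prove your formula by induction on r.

At r = 13: 8192 < 8957, so the inequality fails and n_0 ≥ 14. We prove 2^r ≥ 53r^2 for all r ≥ 14.
For the base case r = 14: 2^r = 16384 and 53r^2 = 10388, so 16384 ≥ 10388.
Inductive step: assume the claim holds for r = k, so 2^k ≥ 53k^2.
Then 2^(k + 1) = 2·(2^k) ≥ 2·(53k^2).
Also, for k ≥ 14 we have 2·(53k^2) ≥ 53(k+1)^2, since 2 ≥ (1 + 1/k)^2 for all k ≥ 14.
Combining, 2^(k + 1) ≥ 53(k+1)^2.
This completes the induction.
Hence the smallest such n_0 is 14.

n_0 = 14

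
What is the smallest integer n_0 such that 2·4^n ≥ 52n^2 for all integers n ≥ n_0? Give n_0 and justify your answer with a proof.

n_0 = 5

At n = 4: 512 < 832, so the inequality fails and n_0 ≥ 5. We prove 2·4^n ≥ 52n^2 for all n ≥ 5.
For the base case n = 5: 2·4^n = 2048 and 52n^2 = 1300, so 2048 ≥ 1300.
Suppose the result is true for n = j, so 2·4^j ≥ 52j^2.
Then 2·4^(j + 1) = 4·(2·4^j) ≥ 4·(52j^2).
Also, for j ≥ 5 we have 4·(52j^2) ≥ 52(j+1)^2, since 4 ≥ (1 + 1/j)^2 for all j ≥ 5.
Combining, 2·4^(j + 1) ≥ 52(j+1)^2.
This completes the induction.
Hence the smallest such n_0 is 5.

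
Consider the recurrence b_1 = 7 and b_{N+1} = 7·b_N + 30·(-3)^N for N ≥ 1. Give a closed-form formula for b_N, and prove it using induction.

Computing the first terms: b_1 = 7, b_2 = -41, b_3 = -17. This suggests b_N = (-3)^(N + 1) - 2·7^(N - 1).
Base step (N = 1): the formula gives 7 = 7 = b_1.
Inductive step: assume the claim holds for N = j, so b_j = (-3)^(j + 1) - 2·7^(j - 1).
Then b_{j+1} = 7·b_j + 30·(-3)^j = 7·((-3)^(j + 1) - 2·7^(j - 1)) + 30·(-3)^j = (-3)^(j + 2) - 2·7^j = (-3)^((j+1) + 1) - 2·7^((j+1) - 1),
which is the claimed formula at N = j+1.
By induction, the statement is established for all N ≥ 1.

b_N = (-3)^(N + 1) - 2·7^(N - 1)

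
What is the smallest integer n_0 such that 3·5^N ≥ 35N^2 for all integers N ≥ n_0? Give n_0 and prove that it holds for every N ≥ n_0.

At N = 2: 75 < 140, so the inequality fails and n_0 ≥ 3. We prove 3·5^N ≥ 35N^2 for all N ≥ 3.
When N = 3: 3·5^N = 375 and 35N^2 = 315, so 375 ≥ 315.
For the inductive step, assume it holds for an arbitrary i ≥ 3, so 3·5^i ≥ 35i^2.
Then 3·5^(i + 1) = 5·(3·5^i) ≥ 5·(35i^2).
Also, for i ≥ 3 we have 5·(35i^2) ≥ 35(i+1)^2, since 5 ≥ (1 + 1/i)^2 for all i ≥ 3.
Combining, 3·5^(i + 1) ≥ 35(i+1)^2.
By the principle of mathematical induction, the result holds for all N ≥ 3.
Hence the smallest such n_0 is 3.

n_0 = 3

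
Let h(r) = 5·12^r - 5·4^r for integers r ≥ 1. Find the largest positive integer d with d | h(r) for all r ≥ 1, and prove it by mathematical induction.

Computing the first values: h(1) = 40 and h(2) = 640; gcd(40, 640) = 40, so d ≤ 40.
We prove 40 | 5·12^r - 5·4^r for all r ≥ 1 by induction on r.
For the base case r = 1: h(1) = 40 = 40·(1), so 40 | h(1).
Inductive step: assume the claim holds for r = p, i.e. 40 | h(p). Then
h(p+1) − 12·h(p) = (5·12^(p+1) - 5·4^(p+1)) − 12·(5·12^p - 5·4^p) = (-5)·4^p·(4 − 12) = (40)·4^p. Since 40 | h(p) by the inductive hypothesis, 40 | 12·h(p); and 40 | 40 since 40 = 40·1. Therefore 40 | h(p+1).
By induction, the statement is established for all r ≥ 1.
Therefore the largest such d is 40.

d = 40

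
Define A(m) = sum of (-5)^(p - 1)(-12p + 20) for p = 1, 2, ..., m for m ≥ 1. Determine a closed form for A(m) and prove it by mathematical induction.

We claim A(m) = (-5)^m(2m - 3) + 3 for all m ≥ 1.
For the base case m = 1: A(1) = 8, and the closed form gives 8. They agree.
Inductive step: assume the claim holds for m = p, so A(p) = (-5)^p(2p - 3) + 3.
Then A(p+1) = A(p) + ((-5)^p(-12p + 8)) = ((-5)^p(2p - 3) + 3) + ((-5)^p(-12p + 8)).
Simplifying, A(p+1) = -10(-5)^p·p + 5(-5)^p + 3 = (-5)^(p+1)(2(p+1) - 3) + 3,
which is the closed form with m = p+1.
This completes the induction.

A(m) = (-5)^m(2m - 3) + 3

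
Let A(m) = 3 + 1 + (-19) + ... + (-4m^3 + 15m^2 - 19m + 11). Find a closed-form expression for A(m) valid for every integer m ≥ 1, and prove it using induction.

We claim A(m) = -m(m^3 - 3m^2 + 3m - 4) for all m ≥ 1.
When m = 1: A(1) = 3, and the closed form gives 3. They agree.
For the inductive step, assume it holds for an arbitrary r ≥ 1, so A(r) = r(-r^3 + 3r^2 - 3r + 4).
Then A(r+1) = A(r) + (-4r^3 + 3r^2 - r + 3) = (r(-r^3 + 3r^2 - 3r + 4)) + (-4r^3 + 3r^2 - r + 3).
Simplifying, A(r+1) = -(r + 1)(r^3 - 3) = -(r+1)((r+1)^3 - 3(r+1)^2 + 3(r+1) - 4),
which is the closed form with m = r+1.
By the principle of mathematical induction, the result holds for all m ≥ 1.

A(m) = -m(m^3 - 3m^2 + 3m - 4)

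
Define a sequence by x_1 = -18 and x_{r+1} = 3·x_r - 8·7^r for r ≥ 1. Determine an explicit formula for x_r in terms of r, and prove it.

x_r = -4·3^(r - 1) - 2·7^r

Computing the first terms: x_1 = -18, x_2 = -110, x_3 = -722. This suggests x_r = -4·3^(r - 1) - 2·7^r.
For the base case r = 1: the formula gives -18 = -18 = x_1.
Inductive step: suppose the statement holds for some k ≥ 1, so x_k = -4·3^(k - 1) - 2·7^k.
Then x_{k+1} = 3·x_k - 8·7^k = 3·(-4·3^(k - 1) - 2·7^k) - 8·7^k = -4·3^k - 2·7^(k + 1) = -4·3^((k+1) - 1) - 2·7^(k+1),
which is the claimed formula at r = k+1.
By the principle of mathematical induction, the result holds for all r ≥ 1.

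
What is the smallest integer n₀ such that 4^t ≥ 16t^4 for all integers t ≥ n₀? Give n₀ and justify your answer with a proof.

At t = 7: 16384 < 38416, so the inequality fails and n₀ ≥ 8. We prove 4^t ≥ 16t^4 for all t ≥ 8.
When t = 8: 4^t = 65536 and 16t^4 = 65536, so 65536 ≥ 65536.
Inductive step: assume the claim holds for t = j, so 4^j ≥ 16j^4.
Then 4^(j + 1) = 4·(4^j) ≥ 4·(16j^4).
Also, for j ≥ 8 we have 4·(16j^4) ≥ 16(j+1)^4, since 4 ≥ (1 + 1/j)^4 for all j ≥ 8.
Combining, 4^(j + 1) ≥ 16(j+1)^4.
By the principle of mathematical induction, the result holds for all t ≥ 8.
Hence the smallest such n₀ is 8.

n₀ = 8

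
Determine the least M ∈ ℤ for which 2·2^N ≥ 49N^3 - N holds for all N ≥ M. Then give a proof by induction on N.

M = 17

At N = 16: 131072 < 200688, so the inequality fails and M ≥ 17. We prove 2·2^N ≥ 49N^3 - N for all N ≥ 17.
Base step (N = 17): 2·2^N = 262144 and 49N^3 - N = 240720, so 262144 ≥ 240720.
Suppose the result is true for N = i, so 2·2^i ≥ 49i^3 - i.
Then 2·2^(i + 1) = 2·(2·2^i) ≥ 2·(49i^3 - i).
Also, for i ≥ 17 we have 2·(49i^3 - i) ≥ 49(i+1)^3 - (i+1), since 2·(49i^3 - i) − (49(i+1)^3 - (i+1)) = 49i^3 - 147i^2 - 148i - 48, which is nonnegative for all i ≥ 17.
Combining, 2·2^(i + 1) ≥ 49(i+1)^3 - (i+1).
By induction, the statement is established for all N ≥ 17.
Hence the smallest such M is 17.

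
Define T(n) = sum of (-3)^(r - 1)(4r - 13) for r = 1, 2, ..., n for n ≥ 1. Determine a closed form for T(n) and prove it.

T(n) = (-3)^n(-n + 3) - 3

We claim T(n) = (-3)^n(-n + 3) - 3 for all n ≥ 1.
Base case (n = 1): T(1) = -9, and the closed form gives -9. They agree.
Inductive step: assume the claim holds for n = r, so T(r) = (-3)^r(-r + 3) - 3.
Then T(r+1) = T(r) + ((-3)^r(4r - 9)) = ((-3)^r(-r + 3) - 3) + ((-3)^r(4r - 9)).
Simplifying, T(r+1) = 3(-3)^r·r - 6(-3)^r - 3 = (-3)^(r+1)(-(r+1) + 3) - 3,
which is the closed form with n = r+1.
By induction, the statement is established for all n ≥ 1.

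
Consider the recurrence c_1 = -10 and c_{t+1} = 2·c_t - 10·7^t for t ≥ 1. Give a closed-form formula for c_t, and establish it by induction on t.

Computing the first terms: c_1 = -10, c_2 = -90, c_3 = -670. This suggests c_t = 2^(t + 1) - 2·7^t.
When t = 1: the formula gives -10 = -10 = c_1.
For the inductive step, assume it holds for an arbitrary r ≥ 1, so c_r = 2^(r + 1) - 2·7^r.
Then c_{r+1} = 2·c_r - 10·7^r = 2·(2^(r + 1) - 2·7^r) - 10·7^r = 2^(r + 2) - 2·7^(r + 1) = 2^((r+1) + 1) - 2·7^(r+1),
which is the claimed formula at t = r+1.
Hence, by induction on t, the claim holds for every t ≥ 1.

c_t = 2^(t + 1) - 2·7^t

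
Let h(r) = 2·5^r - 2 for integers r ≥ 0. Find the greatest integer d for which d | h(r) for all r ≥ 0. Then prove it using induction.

Computing the first values: h(0) = 0 and h(1) = 8; gcd(0, 8) = 8, so d ≤ 8.
We prove 8 | 2·5^r - 2 for all r ≥ 0 by induction on r.
For the base case r = 0: h(0) = 0 = 8·(0), so 8 | h(0).
Inductive step: assume the claim holds for r = p, i.e. 8 | h(p). Then
h(p+1) = 2·5^(p+1) - 2 = 5·(2·5^p - 2) + 8 = 5·h(p) + 8. The first term is divisible by 8 by the inductive hypothesis, and 8 is divisible by 8. Hence 8 | h(p+1).
By induction, the statement is established for all r ≥ 0.
Therefore the largest such d is 8.

d = 8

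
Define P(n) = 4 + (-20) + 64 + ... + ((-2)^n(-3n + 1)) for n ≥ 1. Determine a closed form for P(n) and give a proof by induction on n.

P(n) = (-2)^(n + 1)n

We claim P(n) = (-2)^(n + 1)n for all n ≥ 1.
When n = 1: P(1) = 4, and the closed form gives 4. They agree.
For the inductive step, assume it holds for an arbitrary i ≥ 1, so P(i) = (-2)^(i + 1)i.
Then P(i+1) = P(i) + (2(-2)^i(3i + 2)) = ((-2)^(i + 1)i) + (2(-2)^i(3i + 2)).
Simplifying, P(i+1) = (-2)^(i + 2)(i + 1) = (-2)^((i+1) + 1)(i+1),
which is the closed form with n = i+1.
Hence, by induction on n, the claim holds for every n ≥ 1.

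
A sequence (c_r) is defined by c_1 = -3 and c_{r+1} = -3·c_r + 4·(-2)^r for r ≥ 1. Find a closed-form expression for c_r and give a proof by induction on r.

Computing the first terms: c_1 = -3, c_2 = 1, c_3 = 13. This suggests c_r = (-2)^(r + 2) + 5(-3)^(r - 1).
Base case (r = 1): the formula gives -3 = -3 = c_1.
Suppose the result is true for r = i, so c_i = (-2)^(i + 2) + 5(-3)^(i - 1).
Then c_{i+1} = -3·c_i + 4·(-2)^i = -3·((-2)^(i + 2) + 5(-3)^(i - 1)) + 4·(-2)^i = (-2)^(i + 3) + 5(-3)^i = (-2)^((i+1) + 2) + 5(-3)^((i+1) - 1),
which is the claimed formula at r = i+1.
Hence, by induction on r, the claim holds for every r ≥ 1.

c_r = (-2)^(r + 2) + 5(-3)^(r - 1)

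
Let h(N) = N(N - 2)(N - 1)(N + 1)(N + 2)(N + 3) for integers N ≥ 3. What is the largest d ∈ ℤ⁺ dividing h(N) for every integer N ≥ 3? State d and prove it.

Computing the first values: h(3) = 720 and h(4) = 5040; gcd(720, 5040) = 720, so d ≤ 720.
We prove 720 | N(N - 2)(N - 1)(N + 1)(N + 2)(N + 3) for all N ≥ 3 by induction on N.
When N = 3: h(3) = 720 = 720·(1), so 720 | h(3).
Inductive step: assume the claim holds for N = p, i.e. 720 | h(p). Then
h(p+1) − h(p) = (p-1)·p·(p+1)·(p+2)·(p+3)·(p+4) − (p-2)·(p-1)·p·(p+1)·(p+2)·(p+3) = (p-1)·p·(p+1)·(p+2)·(p+3)·[(p+4) − (p-2)] = 6·(p-1)·p·(p+1)·(p+2)·(p+3). The product of 5 consecutive integers is divisible by (5)! = 120, so h(p+1) − h(p) is divisible by 6·120 = 720. By the inductive hypothesis 720 | h(p), hence 720 | h(p+1).
By induction, the statement is established for all N ≥ 3.
Therefore the largest such d is 720.

d = 720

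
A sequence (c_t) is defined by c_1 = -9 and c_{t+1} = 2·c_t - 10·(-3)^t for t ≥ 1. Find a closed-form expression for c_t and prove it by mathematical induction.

c_t = 2(-3)^t - 3·2^(t - 1)

Computing the first terms: c_1 = -9, c_2 = 12, c_3 = -66. This suggests c_t = 2(-3)^t - 3·2^(t - 1).
Base case (t = 1): the formula gives -9 = -9 = c_1.
For the inductive step, assume it holds for an arbitrary r ≥ 1, so c_r = 2(-3)^r - 3·2^(r - 1).
Then c_{r+1} = 2·c_r - 10·(-3)^r = 2·(2(-3)^r - 3·2^(r - 1)) - 10·(-3)^r = 2(-3)^(r + 1) - 3·2^r = 2(-3)^(r+1) - 3·2^((r+1) - 1),
which is the claimed formula at t = r+1.
Hence, by induction on t, the claim holds for every t ≥ 1.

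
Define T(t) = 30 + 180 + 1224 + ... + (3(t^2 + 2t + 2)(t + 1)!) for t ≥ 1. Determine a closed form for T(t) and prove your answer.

T(t) = (3t + 3)(t + 2)! - 6

We claim T(t) = (3t + 3)(t + 2)! - 6 for all t ≥ 1.
Base case (t = 1): T(1) = 30, and the closed form gives 30. They agree.
Suppose the result is true for t = k, so T(k) = (3k + 3)(k + 2)! - 6.
Then T(k+1) = T(k) + (3(k^2 + 4k + 5)(k + 2)!) = ((3k + 3)(k + 2)! - 6) + (3(k^2 + 4k + 5)(k + 2)!).
Simplifying, T(k+1) = (3(k+1) + 3)((k+1) + 2)! - 6,
which is the closed form with t = k+1.
By induction, the statement is established for all t ≥ 1.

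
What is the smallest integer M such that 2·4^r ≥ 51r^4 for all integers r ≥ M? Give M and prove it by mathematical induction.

M = 9

At r = 8: 131072 < 208896, so the inequality fails and M ≥ 9. We prove 2·4^r ≥ 51r^4 for all r ≥ 9.
For the base case r = 9: 2·4^r = 524288 and 51r^4 = 334611, so 524288 ≥ 334611.
For the inductive step, assume it holds for an arbitrary i ≥ 9, so 2·4^i ≥ 51i^4.
Then 2·4^(i + 1) = 4·(2·4^i) ≥ 4·(51i^4).
Also, for i ≥ 9 we have 4·(51i^4) ≥ 51(i+1)^4, since 4 ≥ (1 + 1/i)^4 for all i ≥ 9.
Combining, 2·4^(i + 1) ≥ 51(i+1)^4.
This completes the induction.
Hence the smallest such M is 9.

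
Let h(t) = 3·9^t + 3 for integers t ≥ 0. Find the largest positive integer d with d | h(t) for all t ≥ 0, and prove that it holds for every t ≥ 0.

Computing the first values: h(0) = 6 and h(1) = 30; gcd(6, 30) = 6, so d ≤ 6.
We prove 6 | 3·9^t + 3 for all t ≥ 0 by induction on t.
When t = 0: h(0) = 6 = 6·(1), so 6 | h(0).
Inductive step: suppose the statement holds for some k ≥ 0, i.e. 6 | h(k). Then
h(k+1) = 3·9^(k+1) + 3 = 9·(3·9^k + 3) - 24 = 9·h(k) - 24. The first term is divisible by 6 by the inductive hypothesis, and -24 is divisible by 6. Hence 6 | h(k+1).
This completes the induction.
Therefore the largest such d is 6.

d = 6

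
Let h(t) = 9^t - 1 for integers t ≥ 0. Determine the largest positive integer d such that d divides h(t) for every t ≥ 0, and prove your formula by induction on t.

d = 8

Computing the first values: h(0) = 0 and h(1) = 8; gcd(0, 8) = 8, so d ≤ 8.
We prove 8 | 9^t - 1 for all t ≥ 0 by induction on t.
Base step (t = 0): h(0) = 0 = 8·(0), so 8 | h(0).
For the inductive step, assume it holds for an arbitrary m ≥ 0, i.e. 8 | h(m). Then
h(m+1) = 9^(m+1) - 1 = 9·(9^m - 1) + 8 = 9·h(m) + 8. The first term is divisible by 8 by the inductive hypothesis, and 8 is divisible by 8. Hence 8 | h(m+1).
By induction, the statement is established for all t ≥ 0.
Therefore the largest such d is 8.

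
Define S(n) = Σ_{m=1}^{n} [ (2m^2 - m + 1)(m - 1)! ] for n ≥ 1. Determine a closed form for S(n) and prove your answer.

S(n) = (2n + 1)n! - 1

We claim S(n) = (2n + 1)n! - 1 for all n ≥ 1.
Base step (n = 1): S(1) = 2, and the closed form gives 2. They agree.
Inductive step: assume the claim holds for n = m, so S(m) = (2m + 1)m! - 1.
Then S(m+1) = S(m) + ((2m^2 + 3m + 2)m!) = ((2m + 1)m! - 1) + ((2m^2 + 3m + 2)m!).
Simplifying, S(m+1) = (2(m+1) + 1)(m+1)! - 1,
which is the closed form with n = m+1.
Hence, by induction on n, the claim holds for every n ≥ 1.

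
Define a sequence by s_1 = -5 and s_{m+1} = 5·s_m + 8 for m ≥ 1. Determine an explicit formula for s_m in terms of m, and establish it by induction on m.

s_m = -3·5^(m - 1) - 2

Computing the first terms: s_1 = -5, s_2 = -17, s_3 = -77. This suggests s_m = -3·5^(m - 1) - 2.
Base case (m = 1): the formula gives -5 = -5 = s_1.
Inductive step: suppose the statement holds for some k ≥ 1, so s_k = -3·5^(k - 1) - 2.
Then s_{k+1} = 5·s_k + 8 = 5·(-3·5^(k - 1) - 2) + 8 = -3·5^k - 2 = -3·5^((k+1) - 1) - 2,
which is the claimed formula at m = k+1.
This completes the induction.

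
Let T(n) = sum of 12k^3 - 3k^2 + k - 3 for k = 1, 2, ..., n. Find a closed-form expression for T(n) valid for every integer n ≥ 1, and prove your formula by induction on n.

T(n) = n(3n^3 + 5n^2 + 2n - 3)

We claim T(n) = n(3n^3 + 5n^2 + 2n - 3) for all n ≥ 1.
Base step (n = 1): T(1) = 7, and the closed form gives 7. They agree.
Inductive step: assume the claim holds for n = k, so T(k) = k(3k^3 + 5k^2 + 2k - 3).
Then T(k+1) = T(k) + (12k^3 + 33k^2 + 31k + 7) = (k(3k^3 + 5k^2 + 2k - 3)) + (12k^3 + 33k^2 + 31k + 7).
Simplifying, T(k+1) = (k + 1)(3k^3 + 14k^2 + 21k + 7) = (k+1)(3(k+1)^3 + 5(k+1)^2 + 2(k+1) - 3),
which is the closed form with n = k+1.
Hence, by induction on n, the claim holds for every n ≥ 1.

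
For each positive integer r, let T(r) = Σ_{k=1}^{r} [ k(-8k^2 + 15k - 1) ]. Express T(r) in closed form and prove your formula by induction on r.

We claim T(r) = -r(r - 2)(r + 1)(2r + 1) for all r ≥ 1.
Base step (r = 1): T(1) = 6, and the closed form gives 6. They agree.
Suppose the result is true for r = k, so T(k) = k(-2k^3 + k^2 + 5k + 2).
Then T(k+1) = T(k) + ((k + 1)(15k - 8(k + 1)^2 + 14)) = (k(-2k^3 + k^2 + 5k + 2)) + ((k + 1)(15k - 8(k + 1)^2 + 14)).
Simplifying, T(k+1) = -(k - 1)(k + 1)(k + 2)(2k + 3) = -(k+1)((k+1) - 2)((k+1) + 1)(2(k+1) + 1),
which is the closed form with r = k+1.
By the principle of mathematical induction, the result holds for all r ≥ 1.

T(r) = -r(r - 2)(r + 1)(2r + 1)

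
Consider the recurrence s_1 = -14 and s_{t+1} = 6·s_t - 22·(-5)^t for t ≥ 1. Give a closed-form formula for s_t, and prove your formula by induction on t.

Computing the first terms: s_1 = -14, s_2 = 26, s_3 = -394. This suggests s_t = 2(-5)^t - 4·6^(t - 1).
Base step (t = 1): the formula gives -14 = -14 = s_1.
For the inductive step, assume it holds for an arbitrary k ≥ 1, so s_k = 2(-5)^k - 4·6^(k - 1).
Then s_{k+1} = 6·s_k - 22·(-5)^k = 6·(2(-5)^k - 4·6^(k - 1)) - 22·(-5)^k = 2(-5)^(k + 1) - 4·6^k = 2(-5)^(k+1) - 4·6^((k+1) - 1),
which is the claimed formula at t = k+1.
By induction, the statement is established for all t ≥ 1.

s_t = 2(-5)^t - 4·6^(t - 1)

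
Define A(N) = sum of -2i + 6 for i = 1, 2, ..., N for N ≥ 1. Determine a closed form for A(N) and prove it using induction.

A(N) = -N(N - 5)

We claim A(N) = -N(N - 5) for all N ≥ 1.
Base step (N = 1): A(1) = 4, and the closed form gives 4. They agree.
Inductive step: assume the claim holds for N = i, so A(i) = i(-i + 5).
Then A(i+1) = A(i) + (-2i + 4) = (i(-i + 5)) + (-2i + 4).
Simplifying, A(i+1) = -(i - 4)(i + 1) = -(i+1)((i+1) - 5),
which is the closed form with N = i+1.
This completes the induction.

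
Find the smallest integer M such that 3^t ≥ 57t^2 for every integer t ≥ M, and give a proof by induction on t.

At t = 7: 2187 < 2793, so the inequality fails and M ≥ 8. We prove 3^t ≥ 57t^2 for all t ≥ 8.
When t = 8: 3^t = 6561 and 57t^2 = 3648, so 6561 ≥ 3648.
Suppose the result is true for t = m, so 3^m ≥ 57m^2.
Then 3^(m + 1) = 3·(3^m) ≥ 3·(57m^2).
Also, for m ≥ 8 we have 3·(57m^2) ≥ 57(m+1)^2, since 3 ≥ (1 + 1/m)^2 for all m ≥ 8.
Combining, 3^(m + 1) ≥ 57(m+1)^2.
Hence, by induction on t, the claim holds for every t ≥ 8.
Hence the smallest such M is 8.

M = 8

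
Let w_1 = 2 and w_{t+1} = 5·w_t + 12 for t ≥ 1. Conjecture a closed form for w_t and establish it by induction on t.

Computing the first terms: w_1 = 2, w_2 = 22, w_3 = 122. This suggests w_t = 5^t - 3.
Base case (t = 1): the formula gives 2 = 2 = w_1.
Suppose the result is true for t = k, so w_k = 5^k - 3.
Then w_{k+1} = 5·w_k + 12 = 5·(5^k - 3) + 12 = 5^(k + 1) - 3,
which is the claimed formula at t = k+1.
By the principle of mathematical induction, the result holds for all t ≥ 1.

w_t = 5^t - 3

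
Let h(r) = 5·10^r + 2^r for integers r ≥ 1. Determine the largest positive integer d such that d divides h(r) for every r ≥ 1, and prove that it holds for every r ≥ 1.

Computing the first values: h(1) = 52 and h(2) = 504; gcd(52, 504) = 4, so d ≤ 4.
We prove 4 | 5·10^r + 2^r for all r ≥ 1 by induction on r.
For the base case r = 1: h(1) = 52 = 4·(13), so 4 | h(1).
Inductive step: suppose the statement holds for some m ≥ 1, i.e. 4 | h(m). Then
h(m+1) − 10·h(m) = (5·10^(m+1) + 2^(m+1)) − 10·(5·10^m + 2^m) = (1)·2^m·(2 − 10) = (-8)·2^m. Since 4 | h(m) by the inductive hypothesis, 4 | 10·h(m); and 4 | -8 since -8 = 4·-2. Therefore 4 | h(m+1).
By induction, the statement is established for all r ≥ 1.
Therefore the largest such d is 4.

d = 4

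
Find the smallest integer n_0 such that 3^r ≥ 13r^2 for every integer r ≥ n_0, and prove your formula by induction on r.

At r = 5: 243 < 325, so the inequality fails and n_0 ≥ 6. We prove 3^r ≥ 13r^2 for all r ≥ 6.
For the base case r = 6: 3^r = 729 and 13r^2 = 468, so 729 ≥ 468.
For the inductive step, assume it holds for an arbitrary m ≥ 6, so 3^m ≥ 13m^2.
Then 3^(m + 1) = 3·(3^m) ≥ 3·(13m^2).
Also, for m ≥ 6 we have 3·(13m^2) ≥ 13(m+1)^2, since 3 ≥ (1 + 1/m)^2 for all m ≥ 6.
Combining, 3^(m + 1) ≥ 13(m+1)^2.
By the principle of mathematical induction, the result holds for all r ≥ 6.
Hence the smallest such n_0 is 6.

n_0 = 6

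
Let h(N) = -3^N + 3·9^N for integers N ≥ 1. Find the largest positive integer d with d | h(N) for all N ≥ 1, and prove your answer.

d = 6

Computing the first values: h(1) = 24 and h(2) = 234; gcd(24, 234) = 6, so d ≤ 6.
We prove 6 | -3^N + 3·9^N for all N ≥ 1 by induction on N.
When N = 1: h(1) = 24 = 6·(4), so 6 | h(1).
Inductive step: assume the claim holds for N = i, i.e. 6 | h(i). Then
h(i+1) − 9·h(i) = (-3^(i+1) + 3·9^(i+1)) − 9·(-3^i + 3·9^i) = (-1)·3^i·(3 − 9) = (6)·3^i. Since 6 | h(i) by the inductive hypothesis, 6 | 9·h(i); and 6 | 6 since 6 = 6·1. Therefore 6 | h(i+1).
This completes the induction.
Therefore the largest such d is 6.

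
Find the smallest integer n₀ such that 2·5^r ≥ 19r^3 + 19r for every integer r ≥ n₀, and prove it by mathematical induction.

n₀ = 5

At r = 4: 1250 < 1292, so the inequality fails and n₀ ≥ 5. We prove 2·5^r ≥ 19r^3 + 19r for all r ≥ 5.
For the base case r = 5: 2·5^r = 6250 and 19r^3 + 19r = 2470, so 6250 ≥ 2470.
For the inductive step, assume it holds for an arbitrary j ≥ 5, so 2·5^j ≥ 19j^3 + 19j.
Then 2·5^(j + 1) = 5·(2·5^j) ≥ 5·(19j^3 + 19j).
Also, for j ≥ 5 we have 5·(19j^3 + 19j) ≥ 19(j+1)^3 + 19(j+1), since 5·(19j^3 + 19j) − (19(j+1)^3 + 19(j+1)) = 76j^3 - 57j^2 + 19j - 38, which is nonnegative for all j ≥ 5.
Combining, 2·5^(j + 1) ≥ 19(j+1)^3 + 19(j+1).
By induction, the statement is established for all r ≥ 5.
Hence the smallest such n₀ is 5.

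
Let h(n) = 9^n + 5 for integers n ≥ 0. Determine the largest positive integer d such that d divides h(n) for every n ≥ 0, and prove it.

d = 2

Computing the first values: h(0) = 6 and h(1) = 14; gcd(6, 14) = 2, so d ≤ 2.
We prove 2 | 9^n + 5 for all n ≥ 0 by induction on n.
Base case (n = 0): h(0) = 6 = 2·(3), so 2 | h(0).
Suppose the result is true for n = r, i.e. 2 | h(r). Then
h(r+1) = 9^(r+1) + 5 = 9·(9^r + 5) - 40 = 9·h(r) - 40. The first term is divisible by 2 by the inductive hypothesis, and -40 is divisible by 2. Hence 2 | h(r+1).
Hence, by induction on n, the claim holds for every n ≥ 0.
Therefore the largest such d is 2.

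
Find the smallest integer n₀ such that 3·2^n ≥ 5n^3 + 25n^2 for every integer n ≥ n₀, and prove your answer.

At n = 11: 6144 < 9680, so the inequality fails and n₀ ≥ 12. We prove 3·2^n ≥ 5n^3 + 25n^2 for all n ≥ 12.
For the base case n = 12: 3·2^n = 12288 and 5n^3 + 25n^2 = 12240, so 12288 ≥ 12240.
Inductive step: assume the claim holds for n = k, so 3·2^k ≥ 5k^3 + 25k^2.
Then 3·2^(k + 1) = 2·(3·2^k) ≥ 2·(5k^3 + 25k^2).
Also, for k ≥ 12 we have 2·(5k^3 + 25k^2) ≥ 5(k+1)^3 + 25(k+1)^2, since 2·(5k^3 + 25k^2) − (5(k+1)^3 + 25(k+1)^2) = 5k^3 + 10k^2 - 65k - 30, which is nonnegative for all k ≥ 12.
Combining, 3·2^(k + 1) ≥ 5(k+1)^3 + 25(k+1)^2.
This completes the induction.
Hence the smallest such n₀ is 12.

n₀ = 12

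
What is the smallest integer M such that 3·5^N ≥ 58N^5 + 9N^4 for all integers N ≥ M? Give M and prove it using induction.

At N = 8: 1171875 < 1937408, so the inequality fails and M ≥ 9. We prove 3·5^N ≥ 58N^5 + 9N^4 for all N ≥ 9.
Base case (N = 9): 3·5^N = 5859375 and 58N^5 + 9N^4 = 3483891, so 5859375 ≥ 3483891.
Inductive step: suppose the statement holds for some p ≥ 9, so 3·5^p ≥ 58p^5 + 9p^4.
Then 3·5^(p + 1) = 5·(3·5^p) ≥ 5·(58p^5 + 9p^4).
Also, for p ≥ 9 we have 5·(58p^5 + 9p^4) ≥ 58(p+1)^5 + 9(p+1)^4, since 5·(58p^5 + 9p^4) − (58(p+1)^5 + 9(p+1)^4) = 232p^5 - 254p^4 - 616p^3 - 634p^2 - 326p - 67, which is nonnegative for all p ≥ 9.
Combining, 3·5^(p + 1) ≥ 58(p+1)^5 + 9(p+1)^4.
By induction, the statement is established for all N ≥ 9.
Hence the smallest such M is 9.

M = 9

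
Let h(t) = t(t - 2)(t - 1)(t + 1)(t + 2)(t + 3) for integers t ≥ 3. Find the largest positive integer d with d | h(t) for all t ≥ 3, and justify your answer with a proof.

Computing the first values: h(3) = 720 and h(4) = 5040; gcd(720, 5040) = 720, so d ≤ 720.
We prove 720 | t(t - 2)(t - 1)(t + 1)(t + 2)(t + 3) for all t ≥ 3 by induction on t.
When t = 3: h(3) = 720 = 720·(1), so 720 | h(3).
Suppose the result is true for t = r, i.e. 720 | h(r). Then
h(r+1) − h(r) = (r-1)·r·(r+1)·(r+2)·(r+3)·(r+4) − (r-2)·(r-1)·r·(r+1)·(r+2)·(r+3) = (r-1)·r·(r+1)·(r+2)·(r+3)·[(r+4) − (r-2)] = 6·(r-1)·r·(r+1)·(r+2)·(r+3). The product of 5 consecutive integers is divisible by (5)! = 120, so h(r+1) − h(r) is divisible by 6·120 = 720. By the inductive hypothesis 720 | h(r), hence 720 | h(r+1).
By the principle of mathematical induction, the result holds for all t ≥ 3.
Therefore the largest such d is 720.

d = 720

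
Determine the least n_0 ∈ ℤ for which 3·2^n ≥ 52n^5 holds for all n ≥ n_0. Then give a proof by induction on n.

At n = 28: 805306368 < 894939136, so the inequality fails and n_0 ≥ 29. We prove 3·2^n ≥ 52n^5 for all n ≥ 29.
When n = 29: 3·2^n = 1610612736 and 52n^5 = 1066579748, so 1610612736 ≥ 1066579748.
Suppose the result is true for n = m, so 3·2^m ≥ 52m^5.
Then 3·2^(m + 1) = 2·(3·2^m) ≥ 2·(52m^5).
Also, for m ≥ 29 we have 2·(52m^5) ≥ 52(m+1)^5, since 2 ≥ (1 + 1/m)^5 for all m ≥ 29.
Combining, 3·2^(m + 1) ≥ 52(m+1)^5.
By induction, the statement is established for all n ≥ 29.
Hence the smallest such n_0 is 29.

n_0 = 29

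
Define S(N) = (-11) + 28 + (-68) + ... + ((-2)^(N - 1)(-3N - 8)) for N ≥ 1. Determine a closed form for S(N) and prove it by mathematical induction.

S(N) = (-2)^N(N + 3) - 3

We claim S(N) = (-2)^N(N + 3) - 3 for all N ≥ 1.
Base step (N = 1): S(1) = -11, and the closed form gives -11. They agree.
Inductive step: suppose the statement holds for some r ≥ 1, so S(r) = (-2)^r(r + 3) - 3.
Then S(r+1) = S(r) + ((-2)^r(-3r - 11)) = ((-2)^r(r + 3) - 3) + ((-2)^r(-3r - 11)).
Simplifying, S(r+1) = -2(-2)^r·r - 8(-2)^r - 3 = (-2)^(r+1)((r+1) + 3) - 3,
which is the closed form with N = r+1.
This completes the induction.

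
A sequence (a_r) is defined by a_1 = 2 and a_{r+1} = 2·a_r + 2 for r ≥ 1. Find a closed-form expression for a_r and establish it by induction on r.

Computing the first terms: a_1 = 2, a_2 = 6, a_3 = 14. This suggests a_r = 2^(r + 1) - 2.
When r = 1: the formula gives 2 = 2 = a_1.
Inductive step: suppose the statement holds for some i ≥ 1, so a_i = 2^(i + 1) - 2.
Then a_{i+1} = 2·a_i + 2 = 2·(2^(i + 1) - 2) + 2 = 2^(i + 2) - 2 = 2^((i+1) + 1) - 2,
which is the claimed formula at r = i+1.
By the principle of mathematical induction, the result holds for all r ≥ 1.

a_r = 2^(r + 1) - 2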